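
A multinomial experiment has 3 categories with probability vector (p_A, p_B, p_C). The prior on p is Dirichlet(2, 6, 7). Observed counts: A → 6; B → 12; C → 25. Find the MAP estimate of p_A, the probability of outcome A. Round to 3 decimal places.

The posterior is Dirichlet(αᵢ + nᵢ) = Dirichlet(8, 18, 32).
For a Dirichlet(a₁,…,a_K) with all aᵢ > 1, the mode has j-th component (aⱼ − 1)/(Σaᵢ − K).
Here Σaᵢ = 58 and K = 3, so p_A = (8 − 1)/(58 − 3) = 7/55 ≈ 0.127.

MAP estimate of p_A = 0.127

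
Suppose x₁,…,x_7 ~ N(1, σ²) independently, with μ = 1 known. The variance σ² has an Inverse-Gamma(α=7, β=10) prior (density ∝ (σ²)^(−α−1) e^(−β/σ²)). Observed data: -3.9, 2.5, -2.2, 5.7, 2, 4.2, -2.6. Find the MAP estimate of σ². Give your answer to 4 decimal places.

Sum of squared deviations about the known mean: SS = (-3.9−1)² + (2.5−1)² + (-2.2−1)² + (5.7−1)² + (2−1)² + (4.2−1)² + (-2.6−1)² = 82.79.
The Normal likelihood contributes (σ²)^(−n/2) exp(−SS/(2σ²)), so the posterior is Inverse-Gamma(α + n/2, β + SS/2) = Inverse-Gamma(10.5, 51.395).
The mode of Inverse-Gamma(a, b) is b/(a+1) = 51.395/11.5 ≈ 4.4691.

σ̂²_MAP = 4.4691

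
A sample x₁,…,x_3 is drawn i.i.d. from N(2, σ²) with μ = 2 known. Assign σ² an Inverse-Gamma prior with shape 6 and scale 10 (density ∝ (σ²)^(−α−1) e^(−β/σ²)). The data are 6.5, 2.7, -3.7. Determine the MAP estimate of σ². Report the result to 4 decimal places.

Sum of squared deviations about the known mean: SS = (6.5−2)² + (2.7−2)² + (-3.7−2)² = 53.23.
The Normal likelihood contributes (σ²)^(−n/2) exp(−SS/(2σ²)), so the posterior is Inverse-Gamma(α + n/2, β + SS/2) = Inverse-Gamma(7.5, 36.615).
The mode of Inverse-Gamma(a, b) is b/(a+1) = 36.615/8.5 ≈ 4.3076.

σ̂²_MAP = 4.3076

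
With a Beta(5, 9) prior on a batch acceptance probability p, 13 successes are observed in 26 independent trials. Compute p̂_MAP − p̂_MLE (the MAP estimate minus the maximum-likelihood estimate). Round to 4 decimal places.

MAP − MLE = -0.0526

Posterior is Beta(18, 22); MAP = (18−1)/(40−2) = 17/38 ≈ 0.44737.
MLE ignores the prior: p̂_MLE = k/n = 13/26 ≈ 0.50000.
Difference = 17/38 − 13/26 = -1/19 ≈ -0.0526.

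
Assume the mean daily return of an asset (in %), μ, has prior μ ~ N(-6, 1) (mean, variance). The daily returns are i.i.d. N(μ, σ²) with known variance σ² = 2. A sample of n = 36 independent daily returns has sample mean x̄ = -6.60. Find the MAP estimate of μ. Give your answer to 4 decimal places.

μ̂_MAP = -6.5684

n = 36, x̄ = -6.60.
For a Normal prior and Normal likelihood with known variance, the posterior is Normal; its mode equals its mean, the precision-weighted average.
Prior precision 1/σ₀² = 1/1 = 1; data precision n/σ² = 36/2 = 18.
μ̂ = (1·(-6) + 18·(-6.6)) / (1 + 18) = (-124.8)/19 = -624/95 ≈ -6.5684.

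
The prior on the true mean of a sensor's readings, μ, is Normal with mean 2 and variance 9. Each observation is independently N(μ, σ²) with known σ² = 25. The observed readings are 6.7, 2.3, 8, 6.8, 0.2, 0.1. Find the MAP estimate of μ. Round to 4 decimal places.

μ̂_MAP = 3.3785

n = 6; x̄ = (6.7 + 2.3 + 8 + 6.8 + 0.2 + 0.1)/6 = 24.1/6 = 241/60 ≈ 4.0167.
For a Normal prior and Normal likelihood with known variance, the posterior is Normal; its mode equals its mean, the precision-weighted average.
Prior precision 1/σ₀² = 1/9; data precision n/σ² = 6/25 = 0.24.
μ̂ = ((1/9)·2 + 0.24·(241/60)) / (1/9 + 0.24) = (2669/2250)/(79/225) = 2669/790 ≈ 3.3785.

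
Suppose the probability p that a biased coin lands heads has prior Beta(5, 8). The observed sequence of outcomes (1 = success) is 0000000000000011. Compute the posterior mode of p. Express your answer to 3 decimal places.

Prior: Beta(5, 8).
Data: 2 successes in 16 trials (from the sequence). The binomial likelihood contributes p^2(1−p)^14, so the posterior is Beta(5+2, 8+14) = Beta(7, 22).
For Beta(a, b) with a, b > 1 the mode is (a−1)/(a+b−2) = 6/27 ≈ 0.222.

p̂_MAP = 0.222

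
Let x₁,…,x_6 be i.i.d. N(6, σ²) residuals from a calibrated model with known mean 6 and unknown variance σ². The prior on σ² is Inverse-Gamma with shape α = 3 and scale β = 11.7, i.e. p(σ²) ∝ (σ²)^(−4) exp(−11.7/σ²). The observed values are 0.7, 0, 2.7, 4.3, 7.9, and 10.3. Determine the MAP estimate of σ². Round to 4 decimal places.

Sum of squared deviations about the known mean: SS = (0.7−6)² + (0−6)² + (2.7−6)² + (4.3−6)² + (7.9−6)² + (10.3−6)² = 99.97.
The Normal likelihood contributes (σ²)^(−n/2) exp(−SS/(2σ²)), so the posterior is Inverse-Gamma(α + n/2, β + SS/2) = Inverse-Gamma(6, 61.685).
The mode of Inverse-Gamma(a, b) is b/(a+1) = 61.685/7 ≈ 8.8121.

σ̂²_MAP = 8.8121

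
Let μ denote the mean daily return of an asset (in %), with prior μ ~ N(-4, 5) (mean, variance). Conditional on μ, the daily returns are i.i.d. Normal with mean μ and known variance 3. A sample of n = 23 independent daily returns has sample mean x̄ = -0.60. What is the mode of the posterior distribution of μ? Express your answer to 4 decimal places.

μ̂_MAP = -0.6864

n = 23, x̄ = -0.60.
For a Normal prior and Normal likelihood with known variance, the posterior is Normal; its mode equals its mean, the precision-weighted average.
Prior precision 1/σ₀² = 1/5 = 0.2; data precision n/σ² = 23/3.
μ̂ = (0.2·(-4) + (23/3)·(-0.6)) / (0.2 + 23/3) = (-5.4)/(118/15) = -81/118 ≈ -0.6864.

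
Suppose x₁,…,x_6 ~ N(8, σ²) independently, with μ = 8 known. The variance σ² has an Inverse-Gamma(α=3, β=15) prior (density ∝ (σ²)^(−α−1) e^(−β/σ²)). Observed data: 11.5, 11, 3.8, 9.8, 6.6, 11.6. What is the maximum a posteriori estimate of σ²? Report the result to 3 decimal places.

σ̂²_MAP = 6.218

Sum of squared deviations about the known mean: SS = (11.5−8)² + (11−8)² + (3.8−8)² + (9.8−8)² + (6.6−8)² + (11.6−8)² = 57.05.
The Normal likelihood contributes (σ²)^(−n/2) exp(−SS/(2σ²)), so the posterior is Inverse-Gamma(α + n/2, β + SS/2) = Inverse-Gamma(6, 43.525).
The mode of Inverse-Gamma(a, b) is b/(a+1) = 43.525/7 ≈ 6.218.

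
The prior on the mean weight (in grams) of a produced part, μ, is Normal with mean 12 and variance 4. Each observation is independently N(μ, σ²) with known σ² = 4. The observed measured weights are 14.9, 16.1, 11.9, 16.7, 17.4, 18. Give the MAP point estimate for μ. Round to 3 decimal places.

n = 6; x̄ = (14.9 + 16.1 + 11.9 + 16.7 + 17.4 + 18)/6 = 95/6 = 95/6 ≈ 15.8333.
For a Normal prior and Normal likelihood with known variance, the posterior is Normal; its mode equals its mean, the precision-weighted average.
Prior precision 1/σ₀² = 1/4 = 0.25; data precision n/σ² = 6/4 = 1.5.
μ̂ = (0.25·12 + 1.5·(95/6)) / (0.25 + 1.5) = 26.75/1.75 = 107/7 ≈ 15.286.

μ̂_MAP = 15.286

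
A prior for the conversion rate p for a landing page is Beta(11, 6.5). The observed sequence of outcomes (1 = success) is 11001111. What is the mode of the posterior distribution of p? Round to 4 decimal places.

Prior: Beta(11, 6.5).
Data: 6 successes in 8 trials (from the sequence). The binomial likelihood contributes p^6(1−p)^2, so the posterior is Beta(11+6, 6.5+2) = Beta(17, 8.5).
For Beta(a, b) with a, b > 1 the mode is (a−1)/(a+b−2) = 16/23.5 ≈ 0.6809.

p̂_MAP = 0.6809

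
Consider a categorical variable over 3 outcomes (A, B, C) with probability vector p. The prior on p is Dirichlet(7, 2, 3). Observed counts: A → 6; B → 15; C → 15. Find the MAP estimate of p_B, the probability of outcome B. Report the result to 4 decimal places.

MAP estimate of p_B = 0.3556

The posterior is Dirichlet(αᵢ + nᵢ) = Dirichlet(13, 17, 18).
For a Dirichlet(a₁,…,a_K) with all aᵢ > 1, the mode has j-th component (aⱼ − 1)/(Σaᵢ − K).
Here Σaᵢ = 48 and K = 3, so p_B = (17 − 1)/(48 − 3) = 16/45 ≈ 0.3556.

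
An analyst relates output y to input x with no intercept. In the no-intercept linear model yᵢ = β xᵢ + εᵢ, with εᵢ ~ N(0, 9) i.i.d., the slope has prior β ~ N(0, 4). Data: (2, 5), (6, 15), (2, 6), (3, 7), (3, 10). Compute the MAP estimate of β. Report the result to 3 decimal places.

β̂_MAP = 2.537

log p(β | y) = −Σ(yᵢ − βxᵢ)²/(2·9) − β²/(2·4) + const.
Setting the derivative to zero: Σxᵢ(yᵢ − βxᵢ)/9 − β/4 = 0, so β = Σxᵢyᵢ / (Σxᵢ² + σ²/τ²).
Σxᵢyᵢ = 2·5 + 6·15 + 2·6 + 3·7 + 3·10 = 163; Σxᵢ² = 62; σ²/τ² = 2.25.
β̂_MAP = 163 / (62 + 2.25) = 163/64.25 ≈ 2.537.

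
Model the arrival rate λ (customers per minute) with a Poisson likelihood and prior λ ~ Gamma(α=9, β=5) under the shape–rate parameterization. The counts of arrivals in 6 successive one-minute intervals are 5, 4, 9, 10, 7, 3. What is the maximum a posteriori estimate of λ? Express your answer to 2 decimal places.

Σxᵢ = 5+4+9+10+7+3 = 38, with n = 6.
Posterior ∝ λ^8e^(−5λ) · λ^38e^(−6λ) = λ^46e^(−11λ), i.e. Gamma(shape=47, rate=11).
The mode of a Gamma(a, b) with a ≥ 1 (shape–rate) is (a−1)/b = 46/11 ≈ 4.18.

λ̂_MAP = 4.18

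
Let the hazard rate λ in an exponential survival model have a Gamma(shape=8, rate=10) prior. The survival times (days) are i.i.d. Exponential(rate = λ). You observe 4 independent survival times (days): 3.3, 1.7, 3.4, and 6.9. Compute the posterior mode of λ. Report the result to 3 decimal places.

λ̂_MAP = 0.435

The Exponential(rate=λ) likelihood is ∝ λ^n e^(−λΣtᵢ). Here n = 4 and Σtᵢ = 3.3 + 1.7 + 3.4 + 6.9 = 15.3.
Posterior ∝ λ^7e^(−10λ) · λ^4e^(−15.3λ) = λ^11e^(−25.3λ), i.e. Gamma(12, 25.3).
Mode = (a−1)/b = 11/25.3 ≈ 0.435.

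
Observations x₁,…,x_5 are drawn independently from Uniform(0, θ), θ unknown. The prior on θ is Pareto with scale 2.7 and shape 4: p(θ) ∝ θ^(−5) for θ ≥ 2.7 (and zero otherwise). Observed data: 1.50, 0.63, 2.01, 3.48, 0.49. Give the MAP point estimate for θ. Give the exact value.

θ̂_MAP = 3.48

The Uniform(0, θ) likelihood is θ^(−n) for θ ≥ max(xᵢ), zero otherwise. Here max(xᵢ) = 3.48.
Posterior ∝ θ^(−5) · θ^(−5) = θ^(−10) on θ ≥ max(2.7, 3.48) = 3.48.
This density is strictly decreasing in θ, so the posterior mode lies at the lower boundary of the support.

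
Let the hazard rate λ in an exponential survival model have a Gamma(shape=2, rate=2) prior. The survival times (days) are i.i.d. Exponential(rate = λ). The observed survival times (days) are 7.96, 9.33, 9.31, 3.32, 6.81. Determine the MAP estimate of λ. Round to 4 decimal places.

λ̂_MAP = 0.1549

The Exponential(rate=λ) likelihood is ∝ λ^n e^(−λΣtᵢ). Here n = 5 and Σtᵢ = 7.96 + 9.33 + 9.31 + 3.32 + 6.81 = 36.73.
Posterior ∝ λe^(−2λ) · λ^5e^(−36.73λ) = λ^6e^(−38.73λ), i.e. Gamma(7, 38.73).
Mode = (a−1)/b = 6/38.73 ≈ 0.1549.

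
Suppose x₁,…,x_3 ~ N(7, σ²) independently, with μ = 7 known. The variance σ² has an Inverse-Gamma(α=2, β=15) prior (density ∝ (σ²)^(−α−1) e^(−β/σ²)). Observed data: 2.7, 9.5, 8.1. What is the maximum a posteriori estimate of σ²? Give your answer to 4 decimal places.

σ̂²_MAP = 6.2167

Sum of squared deviations about the known mean: SS = (2.7−7)² + (9.5−7)² + (8.1−7)² = 25.95.
The Normal likelihood contributes (σ²)^(−n/2) exp(−SS/(2σ²)), so the posterior is Inverse-Gamma(α + n/2, β + SS/2) = Inverse-Gamma(3.5, 27.975).
The mode of Inverse-Gamma(a, b) is b/(a+1) = 27.975/4.5 ≈ 6.2167.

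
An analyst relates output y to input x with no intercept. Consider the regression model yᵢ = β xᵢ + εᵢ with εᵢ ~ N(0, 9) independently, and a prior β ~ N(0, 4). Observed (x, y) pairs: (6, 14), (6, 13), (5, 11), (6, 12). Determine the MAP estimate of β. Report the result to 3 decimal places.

β̂_MAP = 2.137

log p(β | y) = −Σ(yᵢ − βxᵢ)²/(2·9) − β²/(2·4) + const.
Setting the derivative to zero: Σxᵢ(yᵢ − βxᵢ)/9 − β/4 = 0, so β = Σxᵢyᵢ / (Σxᵢ² + σ²/τ²).
Σxᵢyᵢ = 6·14 + 6·13 + 5·11 + 6·12 = 289; Σxᵢ² = 133; σ²/τ² = 2.25.
β̂_MAP = 289 / (133 + 2.25) = 289/135.25 ≈ 2.137.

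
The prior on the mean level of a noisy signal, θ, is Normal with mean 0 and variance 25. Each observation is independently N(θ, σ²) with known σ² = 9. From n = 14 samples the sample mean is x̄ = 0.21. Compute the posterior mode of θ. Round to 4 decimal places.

n = 14, x̄ = 0.21.
For a Normal prior and Normal likelihood with known variance, the posterior is Normal; its mode equals its mean, the precision-weighted average.
Prior precision 1/σ₀² = 1/25 = 0.04; data precision n/σ² = 14/9.
θ̂ = (0.04·0 + (14/9)·0.21) / (0.04 + 14/9) = (49/150)/(359/225) = 147/718 ≈ 0.2047.

θ̂_MAP = 0.2047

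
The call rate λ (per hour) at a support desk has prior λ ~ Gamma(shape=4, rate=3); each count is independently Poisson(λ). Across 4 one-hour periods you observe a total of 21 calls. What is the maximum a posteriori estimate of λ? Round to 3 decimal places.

Σxᵢ = 21, n = 4.
Posterior ∝ λ^3e^(−3λ) · λ^21e^(−4λ) = λ^24e^(−7λ), i.e. Gamma(shape=25, rate=7).
The mode of a Gamma(a, b) with a ≥ 1 (shape–rate) is (a−1)/b = 24/7 ≈ 3.429.

λ̂_MAP = 3.429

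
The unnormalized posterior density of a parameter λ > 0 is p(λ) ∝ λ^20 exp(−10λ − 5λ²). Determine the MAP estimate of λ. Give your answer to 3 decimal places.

λ̂_MAP = 1.000

ℓ'(λ) = 20/λ − 10 − 10λ. Setting this to zero and multiplying by λ: 10λ² + 10λ − 20 = 0.
λ = (−10 + √(10² + 4·10·20)) / (2·10) = (−10 + √900) / 20 = (−10 + 30)/20 = 1.
ℓ''(λ) = −20/λ² − 10 < 0, confirming a maximum.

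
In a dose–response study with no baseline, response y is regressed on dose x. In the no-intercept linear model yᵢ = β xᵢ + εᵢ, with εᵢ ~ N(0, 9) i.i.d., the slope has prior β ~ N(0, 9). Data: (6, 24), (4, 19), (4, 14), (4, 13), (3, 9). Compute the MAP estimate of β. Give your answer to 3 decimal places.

log p(β | y) = −Σ(yᵢ − βxᵢ)²/(2·9) − β²/(2·9) + const.
Setting the derivative to zero: Σxᵢ(yᵢ − βxᵢ)/9 − β/9 = 0, so β = Σxᵢyᵢ / (Σxᵢ² + σ²/τ²).
Σxᵢyᵢ = 6·24 + 4·19 + 4·14 + 4·13 + 3·9 = 355; Σxᵢ² = 93; σ²/τ² = 1.
β̂_MAP = 355 / (93 + 1) = 355/94 ≈ 3.777.

β̂_MAP = 3.777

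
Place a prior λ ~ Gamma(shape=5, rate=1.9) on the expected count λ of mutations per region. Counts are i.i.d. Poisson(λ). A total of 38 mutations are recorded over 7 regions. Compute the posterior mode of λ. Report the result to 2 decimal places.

Σxᵢ = 38, n = 7.
Posterior ∝ λ^4e^(−1.9λ) · λ^38e^(−7λ) = λ^42e^(−8.9λ), i.e. Gamma(shape=43, rate=8.9).
The mode of a Gamma(a, b) with a ≥ 1 (shape–rate) is (a−1)/b = 42/8.9 ≈ 4.72.

λ̂_MAP = 4.72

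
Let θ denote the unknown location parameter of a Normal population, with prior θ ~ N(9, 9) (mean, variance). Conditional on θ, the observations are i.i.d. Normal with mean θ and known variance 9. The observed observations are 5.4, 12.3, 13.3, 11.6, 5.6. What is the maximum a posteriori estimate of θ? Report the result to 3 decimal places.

θ̂_MAP = 9.533

n = 5; x̄ = (5.4 + 12.3 + 13.3 + 11.6 + 5.6)/5 = 48.2/5 = 9.64.
For a Normal prior and Normal likelihood with known variance, the posterior is Normal; its mode equals its mean, the precision-weighted average.
Prior precision 1/σ₀² = 1/9; data precision n/σ² = 5/9.
θ̂ = ((1/9)·9 + (5/9)·9.64) / (1/9 + 5/9) = (286/45)/(2/3) = 143/15 ≈ 9.533.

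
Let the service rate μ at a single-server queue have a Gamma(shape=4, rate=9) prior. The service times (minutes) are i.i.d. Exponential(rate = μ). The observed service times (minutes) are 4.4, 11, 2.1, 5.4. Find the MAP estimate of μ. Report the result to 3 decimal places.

The Exponential(rate=μ) likelihood is ∝ μ^n e^(−μΣtᵢ). Here n = 4 and Σtᵢ = 4.4 + 11 + 2.1 + 5.4 = 22.9.
Posterior ∝ μ^3e^(−9μ) · μ^4e^(−22.9μ) = μ^7e^(−31.9μ), i.e. Gamma(8, 31.9).
Mode = (a−1)/b = 7/31.9 ≈ 0.219.

μ̂_MAP = 0.219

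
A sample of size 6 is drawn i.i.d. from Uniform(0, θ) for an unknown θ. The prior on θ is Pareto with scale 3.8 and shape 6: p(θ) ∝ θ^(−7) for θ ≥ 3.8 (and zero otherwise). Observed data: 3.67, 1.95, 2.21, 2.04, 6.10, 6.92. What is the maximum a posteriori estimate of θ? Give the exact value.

θ̂_MAP = 6.92

The Uniform(0, θ) likelihood is θ^(−n) for θ ≥ max(xᵢ), zero otherwise. Here max(xᵢ) = 6.92.
Posterior ∝ θ^(−7) · θ^(−6) = θ^(−13) on θ ≥ max(3.8, 6.92) = 6.92.
This density is strictly decreasing in θ, so the posterior mode lies at the lower boundary of the support.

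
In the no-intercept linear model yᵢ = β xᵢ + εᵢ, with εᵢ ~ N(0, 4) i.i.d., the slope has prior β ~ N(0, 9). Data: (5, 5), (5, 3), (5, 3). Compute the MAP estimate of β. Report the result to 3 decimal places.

β̂_MAP = 0.729

log p(β | y) = −Σ(yᵢ − βxᵢ)²/(2·4) − β²/(2·9) + const.
Setting the derivative to zero: Σxᵢ(yᵢ − βxᵢ)/4 − β/9 = 0, so β = Σxᵢyᵢ / (Σxᵢ² + σ²/τ²).
Σxᵢyᵢ = 5·5 + 5·3 + 5·3 = 55; Σxᵢ² = 75; σ²/τ² = 4/9.
β̂_MAP = 55 / (75 + 4/9) = 55/(679/9) = 495/679 ≈ 0.729.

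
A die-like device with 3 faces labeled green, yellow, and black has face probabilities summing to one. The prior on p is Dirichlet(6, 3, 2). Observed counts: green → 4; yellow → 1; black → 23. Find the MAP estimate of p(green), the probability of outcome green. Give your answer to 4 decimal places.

The posterior is Dirichlet(αᵢ + nᵢ) = Dirichlet(10, 4, 25).
For a Dirichlet(a₁,…,a_K) with all aᵢ > 1, the mode has j-th component (aⱼ − 1)/(Σaᵢ − K).
Here Σaᵢ = 39 and K = 3, so p(green) = (10 − 1)/(39 − 3) = 9/36 ≈ 0.2500.

MAP estimate of p(green) = 0.2500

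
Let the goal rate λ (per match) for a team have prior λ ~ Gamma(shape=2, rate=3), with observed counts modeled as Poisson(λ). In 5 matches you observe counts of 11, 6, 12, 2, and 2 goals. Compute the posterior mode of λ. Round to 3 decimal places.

λ̂_MAP = 4.250

Σxᵢ = 11+6+12+2+2 = 33, with n = 5.
Posterior ∝ λe^(−3λ) · λ^33e^(−5λ) = λ^34e^(−8λ), i.e. Gamma(shape=35, rate=8).
The mode of a Gamma(a, b) with a ≥ 1 (shape–rate) is (a−1)/b = 34/8 ≈ 4.250.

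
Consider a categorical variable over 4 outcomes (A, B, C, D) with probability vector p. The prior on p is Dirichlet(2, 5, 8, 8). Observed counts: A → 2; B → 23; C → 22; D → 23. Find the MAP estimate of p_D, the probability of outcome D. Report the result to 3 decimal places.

The posterior is Dirichlet(αᵢ + nᵢ) = Dirichlet(4, 28, 30, 31).
For a Dirichlet(a₁,…,a_K) with all aᵢ > 1, the mode has j-th component (aⱼ − 1)/(Σaᵢ − K).
Here Σaᵢ = 93 and K = 4, so p_D = (31 − 1)/(93 − 4) = 30/89 ≈ 0.337.

MAP estimate of p_D = 0.337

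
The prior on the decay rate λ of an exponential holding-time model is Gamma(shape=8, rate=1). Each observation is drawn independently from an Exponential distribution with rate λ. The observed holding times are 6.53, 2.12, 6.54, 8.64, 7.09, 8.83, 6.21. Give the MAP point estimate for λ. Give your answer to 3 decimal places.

The Exponential(rate=λ) likelihood is ∝ λ^n e^(−λΣtᵢ). Here n = 7 and Σtᵢ = 6.53 + 2.12 + 6.54 + 8.64 + 7.09 + 8.83 + 6.21 = 45.96.
Posterior ∝ λ^7e^(−1λ) · λ^7e^(−45.96λ) = λ^14e^(−46.96λ), i.e. Gamma(15, 46.96).
Mode = (a−1)/b = 14/46.96 ≈ 0.298.

λ̂_MAP = 0.298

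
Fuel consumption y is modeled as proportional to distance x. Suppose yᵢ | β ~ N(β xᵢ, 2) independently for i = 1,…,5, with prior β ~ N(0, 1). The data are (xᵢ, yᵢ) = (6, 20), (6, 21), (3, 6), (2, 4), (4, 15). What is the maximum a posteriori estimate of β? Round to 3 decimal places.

log p(β | y) = −Σ(yᵢ − βxᵢ)²/(2·2) − β²/(2·1) + const.
Setting the derivative to zero: Σxᵢ(yᵢ − βxᵢ)/2 − β/1 = 0, so β = Σxᵢyᵢ / (Σxᵢ² + σ²/τ²).
Σxᵢyᵢ = 6·20 + 6·21 + 3·6 + 2·4 + 4·15 = 332; Σxᵢ² = 101; σ²/τ² = 2.
β̂_MAP = 332 / (101 + 2) = 332/103 ≈ 3.223.

β̂_MAP = 3.223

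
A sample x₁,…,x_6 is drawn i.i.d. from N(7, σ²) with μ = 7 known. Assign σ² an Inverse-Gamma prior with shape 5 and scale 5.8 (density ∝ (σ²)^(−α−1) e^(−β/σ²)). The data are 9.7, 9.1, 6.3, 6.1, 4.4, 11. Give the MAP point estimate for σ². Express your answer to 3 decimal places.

Sum of squared deviations about the known mean: SS = (9.7−7)² + (9.1−7)² + (6.3−7)² + (6.1−7)² + (4.4−7)² + (11−7)² = 35.76.
The Normal likelihood contributes (σ²)^(−n/2) exp(−SS/(2σ²)), so the posterior is Inverse-Gamma(α + n/2, β + SS/2) = Inverse-Gamma(8, 23.68).
The mode of Inverse-Gamma(a, b) is b/(a+1) = 23.68/9 ≈ 2.631.

σ̂²_MAP = 2.631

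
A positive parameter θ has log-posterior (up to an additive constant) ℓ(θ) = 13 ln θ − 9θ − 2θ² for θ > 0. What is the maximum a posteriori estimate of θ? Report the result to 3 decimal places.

θ̂_MAP = 1.000

ℓ'(θ) = 13/θ − 9 − 4θ. Setting this to zero and multiplying by θ: 4θ² + 9θ − 13 = 0.
θ = (−9 + √(9² + 4·4·13)) / (2·4) = (−9 + √289) / 8 = (−9 + 17)/8 = 1.
ℓ''(θ) = −13/θ² − 4 < 0, confirming a maximum.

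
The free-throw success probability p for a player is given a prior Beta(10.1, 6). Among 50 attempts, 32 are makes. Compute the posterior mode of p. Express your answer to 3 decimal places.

p̂_MAP = 0.641

Prior: Beta(10.1, 6).
Data: 32 successes in 50 trials. The binomial likelihood contributes p^32(1−p)^18, so the posterior is Beta(10.1+32, 6+18) = Beta(42.1, 24).
For Beta(a, b) with a, b > 1 the mode is (a−1)/(a+b−2) = 41.1/64.1 ≈ 0.641.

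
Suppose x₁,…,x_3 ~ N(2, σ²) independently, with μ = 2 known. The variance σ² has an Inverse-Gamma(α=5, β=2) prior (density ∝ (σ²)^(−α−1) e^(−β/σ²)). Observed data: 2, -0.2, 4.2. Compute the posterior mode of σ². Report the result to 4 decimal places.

Sum of squared deviations about the known mean: SS = (2−2)² + (-0.2−2)² + (4.2−2)² = 9.68.
The Normal likelihood contributes (σ²)^(−n/2) exp(−SS/(2σ²)), so the posterior is Inverse-Gamma(α + n/2, β + SS/2) = Inverse-Gamma(6.5, 6.84).
The mode of Inverse-Gamma(a, b) is b/(a+1) = 6.84/7.5 ≈ 0.9120.

σ̂²_MAP = 0.9120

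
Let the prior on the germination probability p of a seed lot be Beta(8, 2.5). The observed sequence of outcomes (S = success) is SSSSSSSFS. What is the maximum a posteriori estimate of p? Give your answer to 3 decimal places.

Prior: Beta(8, 2.5).
Data: 8 successes in 9 trials (from the sequence). The binomial likelihood contributes p^8(1−p)^1, so the posterior is Beta(8+8, 2.5+1) = Beta(16, 3.5).
For Beta(a, b) with a, b > 1 the mode is (a−1)/(a+b−2) = 15/17.5 ≈ 0.857.

p̂_MAP = 0.857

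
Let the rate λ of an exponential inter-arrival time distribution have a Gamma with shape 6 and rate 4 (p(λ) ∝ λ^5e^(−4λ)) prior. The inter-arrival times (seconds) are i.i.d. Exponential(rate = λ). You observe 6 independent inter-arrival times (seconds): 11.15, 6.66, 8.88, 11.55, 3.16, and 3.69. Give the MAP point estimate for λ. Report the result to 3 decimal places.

The Exponential(rate=λ) likelihood is ∝ λ^n e^(−λΣtᵢ). Here n = 6 and Σtᵢ = 11.15 + 6.66 + 8.88 + 11.55 + 3.16 + 3.69 = 45.09.
Posterior ∝ λ^5e^(−4λ) · λ^6e^(−45.09λ) = λ^11e^(−49.09λ), i.e. Gamma(12, 49.09).
Mode = (a−1)/b = 11/49.09 ≈ 0.224.

λ̂_MAP = 0.224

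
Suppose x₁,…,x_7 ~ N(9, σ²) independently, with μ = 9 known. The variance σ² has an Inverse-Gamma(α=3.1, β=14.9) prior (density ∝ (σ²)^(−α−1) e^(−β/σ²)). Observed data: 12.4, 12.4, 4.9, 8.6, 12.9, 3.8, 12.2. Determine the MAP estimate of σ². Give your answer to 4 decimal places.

σ̂²_MAP = 8.0513

Sum of squared deviations about the known mean: SS = (12.4−9)² + (12.4−9)² + (4.9−9)² + (8.6−9)² + (12.9−9)² + (3.8−9)² + (12.2−9)² = 92.58.
The Normal likelihood contributes (σ²)^(−n/2) exp(−SS/(2σ²)), so the posterior is Inverse-Gamma(α + n/2, β + SS/2) = Inverse-Gamma(6.6, 61.19).
The mode of Inverse-Gamma(a, b) is b/(a+1) = 61.19/7.6 ≈ 8.0513.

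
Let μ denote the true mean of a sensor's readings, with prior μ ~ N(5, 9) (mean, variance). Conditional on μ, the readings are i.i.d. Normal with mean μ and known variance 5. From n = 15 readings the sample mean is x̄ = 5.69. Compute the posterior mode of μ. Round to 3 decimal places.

μ̂_MAP = 5.665

n = 15, x̄ = 5.69.
For a Normal prior and Normal likelihood with known variance, the posterior is Normal; its mode equals its mean, the precision-weighted average.
Prior precision 1/σ₀² = 1/9; data precision n/σ² = 15/5 = 3.
μ̂ = ((1/9)·5 + 3·5.69) / (1/9 + 3) = (15863/900)/(28/9) = 15863/2800 ≈ 5.665.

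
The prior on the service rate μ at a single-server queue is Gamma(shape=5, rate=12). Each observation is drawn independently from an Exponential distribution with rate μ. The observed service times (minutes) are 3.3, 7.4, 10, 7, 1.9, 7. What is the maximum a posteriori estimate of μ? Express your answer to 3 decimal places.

μ̂_MAP = 0.206

The Exponential(rate=μ) likelihood is ∝ μ^n e^(−μΣtᵢ). Here n = 6 and Σtᵢ = 3.3 + 7.4 + 10 + 7 + 1.9 + 7 = 36.6.
Posterior ∝ μ^4e^(−12μ) · μ^6e^(−36.6μ) = μ^10e^(−48.6μ), i.e. Gamma(11, 48.6).
Mode = (a−1)/b = 10/48.6 ≈ 0.206.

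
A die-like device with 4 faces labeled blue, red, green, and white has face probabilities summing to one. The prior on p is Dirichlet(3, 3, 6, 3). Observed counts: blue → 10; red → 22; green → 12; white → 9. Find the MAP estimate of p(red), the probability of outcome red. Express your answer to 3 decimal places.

The posterior is Dirichlet(αᵢ + nᵢ) = Dirichlet(13, 25, 18, 12).
For a Dirichlet(a₁,…,a_K) with all aᵢ > 1, the mode has j-th component (aⱼ − 1)/(Σaᵢ − K).
Here Σaᵢ = 68 and K = 4, so p(red) = (25 − 1)/(68 − 4) = 24/64 ≈ 0.375.

MAP estimate of p(red) = 0.375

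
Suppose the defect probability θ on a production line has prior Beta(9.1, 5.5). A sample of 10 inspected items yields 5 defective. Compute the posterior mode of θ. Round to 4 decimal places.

Prior: Beta(9.1, 5.5).
Data: 5 successes in 10 trials. The binomial likelihood contributes θ^5(1−θ)^5, so the posterior is Beta(9.1+5, 5.5+5) = Beta(14.1, 10.5).
For Beta(a, b) with a, b > 1 the mode is (a−1)/(a+b−2) = 13.1/22.6 ≈ 0.5796.

θ̂_MAP = 0.5796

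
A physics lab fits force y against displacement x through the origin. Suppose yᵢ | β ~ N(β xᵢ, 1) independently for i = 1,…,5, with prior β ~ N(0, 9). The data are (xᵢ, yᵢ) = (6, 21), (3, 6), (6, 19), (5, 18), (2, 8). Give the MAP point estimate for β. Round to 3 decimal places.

log p(β | y) = −Σ(yᵢ − βxᵢ)²/(2·1) − β²/(2·9) + const.
Setting the derivative to zero: Σxᵢ(yᵢ − βxᵢ)/1 − β/9 = 0, so β = Σxᵢyᵢ / (Σxᵢ² + σ²/τ²).
Σxᵢyᵢ = 6·21 + 3·6 + 6·19 + 5·18 + 2·8 = 364; Σxᵢ² = 110; σ²/τ² = 1/9.
β̂_MAP = 364 / (110 + 1/9) = 364/(991/9) = 3276/991 ≈ 3.306.

β̂_MAP = 3.306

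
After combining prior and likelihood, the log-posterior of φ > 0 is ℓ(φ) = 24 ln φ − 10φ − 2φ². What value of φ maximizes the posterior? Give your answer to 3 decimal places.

φ̂_MAP = 1.500

ℓ'(φ) = 24/φ − 10 − 4φ. Setting this to zero and multiplying by φ: 4φ² + 10φ − 24 = 0.
φ = (−10 + √(10² + 4·4·24)) / (2·4) = (−10 + √484) / 8 = (−10 + 22)/8 = 3/2.
ℓ''(φ) = −24/φ² − 4 < 0, confirming a maximum.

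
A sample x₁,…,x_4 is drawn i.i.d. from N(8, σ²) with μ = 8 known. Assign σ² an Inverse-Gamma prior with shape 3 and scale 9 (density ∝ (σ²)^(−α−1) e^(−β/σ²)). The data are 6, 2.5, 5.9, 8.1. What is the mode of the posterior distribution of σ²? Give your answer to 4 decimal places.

Sum of squared deviations about the known mean: SS = (6−8)² + (2.5−8)² + (5.9−8)² + (8.1−8)² = 38.67.
The Normal likelihood contributes (σ²)^(−n/2) exp(−SS/(2σ²)), so the posterior is Inverse-Gamma(α + n/2, β + SS/2) = Inverse-Gamma(5, 28.335).
The mode of Inverse-Gamma(a, b) is b/(a+1) = 28.335/6 ≈ 4.7225.

σ̂²_MAP = 4.7225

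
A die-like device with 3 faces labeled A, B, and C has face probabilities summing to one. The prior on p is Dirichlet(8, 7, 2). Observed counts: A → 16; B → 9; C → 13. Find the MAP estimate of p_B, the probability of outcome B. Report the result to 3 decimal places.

The posterior is Dirichlet(αᵢ + nᵢ) = Dirichlet(24, 16, 15).
For a Dirichlet(a₁,…,a_K) with all aᵢ > 1, the mode has j-th component (aⱼ − 1)/(Σaᵢ − K).
Here Σaᵢ = 55 and K = 3, so p_B = (16 − 1)/(55 − 3) = 15/52 ≈ 0.288.

MAP estimate of p_B = 0.288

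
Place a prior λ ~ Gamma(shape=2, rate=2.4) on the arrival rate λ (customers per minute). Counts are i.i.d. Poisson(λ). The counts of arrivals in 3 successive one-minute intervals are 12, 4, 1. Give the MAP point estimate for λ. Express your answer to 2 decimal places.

Σxᵢ = 12+4+1 = 17, with n = 3.
Posterior ∝ λe^(−2.4λ) · λ^17e^(−3λ) = λ^18e^(−5.4λ), i.e. Gamma(shape=19, rate=5.4).
The mode of a Gamma(a, b) with a ≥ 1 (shape–rate) is (a−1)/b = 18/5.4 ≈ 3.33.

λ̂_MAP = 3.33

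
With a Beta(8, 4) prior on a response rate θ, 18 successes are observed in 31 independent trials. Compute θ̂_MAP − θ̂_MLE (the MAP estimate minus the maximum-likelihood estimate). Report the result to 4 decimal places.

MAP − MLE = 0.0291

Posterior is Beta(26, 17); MAP = (26−1)/(43−2) = 25/41 ≈ 0.60976.
MLE ignores the prior: θ̂_MLE = k/n = 18/31 ≈ 0.58065.
Difference = 25/41 − 18/31 = 37/1271 ≈ 0.0291.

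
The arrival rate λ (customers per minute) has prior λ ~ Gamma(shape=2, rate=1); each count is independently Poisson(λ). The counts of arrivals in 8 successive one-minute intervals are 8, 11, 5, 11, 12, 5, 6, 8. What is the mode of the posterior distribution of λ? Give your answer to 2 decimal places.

Σxᵢ = 8+11+5+11+12+5+6+8 = 66, with n = 8.
Posterior ∝ λe^(−1λ) · λ^66e^(−8λ) = λ^67e^(−9λ), i.e. Gamma(shape=68, rate=9).
The mode of a Gamma(a, b) with a ≥ 1 (shape–rate) is (a−1)/b = 67/9 ≈ 7.44.

λ̂_MAP = 7.44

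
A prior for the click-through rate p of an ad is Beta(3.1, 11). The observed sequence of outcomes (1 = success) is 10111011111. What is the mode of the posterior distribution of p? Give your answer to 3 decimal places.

Prior: Beta(3.1, 11).
Data: 9 successes in 11 trials (from the sequence). The binomial likelihood contributes p^9(1−p)^2, so the posterior is Beta(3.1+9, 11+2) = Beta(12.1, 13).
For Beta(a, b) with a, b > 1 the mode is (a−1)/(a+b−2) = 11.1/23.1 ≈ 0.481.

p̂_MAP = 0.481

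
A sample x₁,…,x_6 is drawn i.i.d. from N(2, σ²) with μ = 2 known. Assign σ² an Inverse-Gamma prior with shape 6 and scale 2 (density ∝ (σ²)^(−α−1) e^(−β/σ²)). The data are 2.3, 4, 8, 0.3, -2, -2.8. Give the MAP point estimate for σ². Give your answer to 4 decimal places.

Sum of squared deviations about the known mean: SS = (2.3−2)² + (4−2)² + (8−2)² + (0.3−2)² + (-2−2)² + (-2.8−2)² = 82.02.
The Normal likelihood contributes (σ²)^(−n/2) exp(−SS/(2σ²)), so the posterior is Inverse-Gamma(α + n/2, β + SS/2) = Inverse-Gamma(9, 43.01).
The mode of Inverse-Gamma(a, b) is b/(a+1) = 43.01/10 ≈ 4.3010.

σ̂²_MAP = 4.3010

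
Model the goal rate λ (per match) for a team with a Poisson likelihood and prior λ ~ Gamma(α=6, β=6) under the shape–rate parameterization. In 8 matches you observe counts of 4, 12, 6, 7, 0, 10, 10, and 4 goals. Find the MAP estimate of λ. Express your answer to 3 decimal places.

Σxᵢ = 4+12+6+7+0+10+10+4 = 53, with n = 8.
Posterior ∝ λ^5e^(−6λ) · λ^53e^(−8λ) = λ^58e^(−14λ), i.e. Gamma(shape=59, rate=14).
The mode of a Gamma(a, b) with a ≥ 1 (shape–rate) is (a−1)/b = 58/14 ≈ 4.143.

λ̂_MAP = 4.143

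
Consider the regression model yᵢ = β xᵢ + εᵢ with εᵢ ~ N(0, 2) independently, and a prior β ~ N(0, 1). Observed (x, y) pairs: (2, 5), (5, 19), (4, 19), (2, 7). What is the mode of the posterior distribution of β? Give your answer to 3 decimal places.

log p(β | y) = −Σ(yᵢ − βxᵢ)²/(2·2) − β²/(2·1) + const.
Setting the derivative to zero: Σxᵢ(yᵢ − βxᵢ)/2 − β/1 = 0, so β = Σxᵢyᵢ / (Σxᵢ² + σ²/τ²).
Σxᵢyᵢ = 2·5 + 5·19 + 4·19 + 2·7 = 195; Σxᵢ² = 49; σ²/τ² = 2.
β̂_MAP = 195 / (49 + 2) = 195/51 ≈ 3.824.

β̂_MAP = 3.824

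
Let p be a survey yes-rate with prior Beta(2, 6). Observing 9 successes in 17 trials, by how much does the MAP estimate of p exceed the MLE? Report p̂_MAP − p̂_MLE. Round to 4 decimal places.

MAP − MLE = -0.0946

Posterior is Beta(11, 14); MAP = (11−1)/(25−2) = 10/23 ≈ 0.43478.
MLE ignores the prior: p̂_MLE = k/n = 9/17 ≈ 0.52941.
Difference = 10/23 − 9/17 = -37/391 ≈ -0.0946.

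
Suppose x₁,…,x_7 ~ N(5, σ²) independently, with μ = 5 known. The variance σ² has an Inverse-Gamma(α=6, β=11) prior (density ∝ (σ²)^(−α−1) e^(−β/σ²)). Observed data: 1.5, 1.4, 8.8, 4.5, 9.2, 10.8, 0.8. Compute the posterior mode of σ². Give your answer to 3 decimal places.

σ̂²_MAP = 6.230

Sum of squared deviations about the known mean: SS = (1.5−5)² + (1.4−5)² + (8.8−5)² + (4.5−5)² + (9.2−5)² + (10.8−5)² + (0.8−5)² = 108.82.
The Normal likelihood contributes (σ²)^(−n/2) exp(−SS/(2σ²)), so the posterior is Inverse-Gamma(α + n/2, β + SS/2) = Inverse-Gamma(9.5, 65.41).
The mode of Inverse-Gamma(a, b) is b/(a+1) = 65.41/10.5 ≈ 6.230.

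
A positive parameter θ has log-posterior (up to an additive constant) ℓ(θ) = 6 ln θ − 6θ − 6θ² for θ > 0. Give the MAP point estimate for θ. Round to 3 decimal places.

θ̂_MAP = 0.500

ℓ'(θ) = 6/θ − 6 − 12θ. Setting this to zero and multiplying by θ: 12θ² + 6θ − 6 = 0.
θ = (−6 + √(6² + 4·12·6)) / (2·12) = (−6 + √324) / 24 = (−6 + 18)/24 = 1/2.
ℓ''(θ) = −6/θ² − 12 < 0, confirming a maximum.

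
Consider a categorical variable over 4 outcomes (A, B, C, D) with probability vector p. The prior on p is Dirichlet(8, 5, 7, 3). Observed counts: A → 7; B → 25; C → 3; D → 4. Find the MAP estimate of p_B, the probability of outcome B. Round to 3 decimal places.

MAP estimate of p_B = 0.500

The posterior is Dirichlet(αᵢ + nᵢ) = Dirichlet(15, 30, 10, 7).
For a Dirichlet(a₁,…,a_K) with all aᵢ > 1, the mode has j-th component (aⱼ − 1)/(Σaᵢ − K).
Here Σaᵢ = 62 and K = 4, so p_B = (30 − 1)/(62 − 4) = 29/58 ≈ 0.500.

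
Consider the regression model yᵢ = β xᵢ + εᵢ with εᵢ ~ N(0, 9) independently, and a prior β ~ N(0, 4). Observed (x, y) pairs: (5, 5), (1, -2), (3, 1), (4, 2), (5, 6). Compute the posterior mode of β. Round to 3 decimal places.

β̂_MAP = 0.818

log p(β | y) = −Σ(yᵢ − βxᵢ)²/(2·9) − β²/(2·4) + const.
Setting the derivative to zero: Σxᵢ(yᵢ − βxᵢ)/9 − β/4 = 0, so β = Σxᵢyᵢ / (Σxᵢ² + σ²/τ²).
Σxᵢyᵢ = 5·5 + 1·(-2) + 3·1 + 4·2 + 5·6 = 64; Σxᵢ² = 76; σ²/τ² = 2.25.
β̂_MAP = 64 / (76 + 2.25) = 64/78.25 ≈ 0.818.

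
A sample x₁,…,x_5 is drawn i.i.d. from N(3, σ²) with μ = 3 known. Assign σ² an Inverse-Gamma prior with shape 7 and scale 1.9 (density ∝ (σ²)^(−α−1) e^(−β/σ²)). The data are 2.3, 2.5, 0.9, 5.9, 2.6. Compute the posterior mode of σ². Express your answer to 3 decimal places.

σ̂²_MAP = 0.834

Sum of squared deviations about the known mean: SS = (2.3−3)² + (2.5−3)² + (0.9−3)² + (5.9−3)² + (2.6−3)² = 13.72.
The Normal likelihood contributes (σ²)^(−n/2) exp(−SS/(2σ²)), so the posterior is Inverse-Gamma(α + n/2, β + SS/2) = Inverse-Gamma(9.5, 8.76).
The mode of Inverse-Gamma(a, b) is b/(a+1) = 8.76/10.5 ≈ 0.834.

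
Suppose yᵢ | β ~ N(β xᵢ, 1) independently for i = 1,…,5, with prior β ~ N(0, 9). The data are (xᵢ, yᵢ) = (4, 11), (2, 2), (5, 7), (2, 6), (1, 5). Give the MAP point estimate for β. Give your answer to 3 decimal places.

β̂_MAP = 1.996

log p(β | y) = −Σ(yᵢ − βxᵢ)²/(2·1) − β²/(2·9) + const.
Setting the derivative to zero: Σxᵢ(yᵢ − βxᵢ)/1 − β/9 = 0, so β = Σxᵢyᵢ / (Σxᵢ² + σ²/τ²).
Σxᵢyᵢ = 4·11 + 2·2 + 5·7 + 2·6 + 1·5 = 100; Σxᵢ² = 50; σ²/τ² = 1/9.
β̂_MAP = 100 / (50 + 1/9) = 100/(451/9) = 900/451 ≈ 1.996.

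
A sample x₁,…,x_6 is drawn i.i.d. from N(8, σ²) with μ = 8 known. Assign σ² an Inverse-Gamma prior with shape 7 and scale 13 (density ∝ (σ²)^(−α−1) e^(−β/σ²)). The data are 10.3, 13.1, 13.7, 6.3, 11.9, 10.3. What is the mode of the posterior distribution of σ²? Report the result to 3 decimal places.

σ̂²_MAP = 5.145

Sum of squared deviations about the known mean: SS = (10.3−8)² + (13.1−8)² + (13.7−8)² + (6.3−8)² + (11.9−8)² + (10.3−8)² = 87.18.
The Normal likelihood contributes (σ²)^(−n/2) exp(−SS/(2σ²)), so the posterior is Inverse-Gamma(α + n/2, β + SS/2) = Inverse-Gamma(10, 56.59).
The mode of Inverse-Gamma(a, b) is b/(a+1) = 56.59/11 ≈ 5.145.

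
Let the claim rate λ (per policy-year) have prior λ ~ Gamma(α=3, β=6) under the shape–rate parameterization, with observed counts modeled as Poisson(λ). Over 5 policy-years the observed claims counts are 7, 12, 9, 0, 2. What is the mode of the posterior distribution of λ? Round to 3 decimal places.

λ̂_MAP = 2.909

Σxᵢ = 7+12+9+0+2 = 30, with n = 5.
Posterior ∝ λ^2e^(−6λ) · λ^30e^(−5λ) = λ^32e^(−11λ), i.e. Gamma(shape=33, rate=11).
The mode of a Gamma(a, b) with a ≥ 1 (shape–rate) is (a−1)/b = 32/11 ≈ 2.909.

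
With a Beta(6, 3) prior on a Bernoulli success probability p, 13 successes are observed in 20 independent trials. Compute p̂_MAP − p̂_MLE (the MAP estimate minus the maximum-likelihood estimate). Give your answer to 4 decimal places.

Posterior is Beta(19, 10); MAP = (19−1)/(29−2) = 18/27 ≈ 0.66667.
MLE ignores the prior: p̂_MLE = k/n = 13/20 ≈ 0.65000.
Difference = 18/27 − 13/20 = 1/60 ≈ 0.0167.

MAP − MLE = 0.0167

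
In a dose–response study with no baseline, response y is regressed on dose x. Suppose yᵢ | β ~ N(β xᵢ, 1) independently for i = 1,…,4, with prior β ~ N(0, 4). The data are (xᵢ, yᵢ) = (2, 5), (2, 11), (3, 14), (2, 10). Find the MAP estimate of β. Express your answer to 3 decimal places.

β̂_MAP = 4.424

log p(β | y) = −Σ(yᵢ − βxᵢ)²/(2·1) − β²/(2·4) + const.
Setting the derivative to zero: Σxᵢ(yᵢ − βxᵢ)/1 − β/4 = 0, so β = Σxᵢyᵢ / (Σxᵢ² + σ²/τ²).
Σxᵢyᵢ = 2·5 + 2·11 + 3·14 + 2·10 = 94; Σxᵢ² = 21; σ²/τ² = 0.25.
β̂_MAP = 94 / (21 + 0.25) = 94/21.25 ≈ 4.424.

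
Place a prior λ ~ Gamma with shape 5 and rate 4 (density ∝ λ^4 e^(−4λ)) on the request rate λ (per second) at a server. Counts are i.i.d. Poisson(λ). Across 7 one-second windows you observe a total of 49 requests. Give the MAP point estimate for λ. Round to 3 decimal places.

λ̂_MAP = 4.818

Σxᵢ = 49, n = 7.
Posterior ∝ λ^4e^(−4λ) · λ^49e^(−7λ) = λ^53e^(−11λ), i.e. Gamma(shape=54, rate=11).
The mode of a Gamma(a, b) with a ≥ 1 (shape–rate) is (a−1)/b = 53/11 ≈ 4.818.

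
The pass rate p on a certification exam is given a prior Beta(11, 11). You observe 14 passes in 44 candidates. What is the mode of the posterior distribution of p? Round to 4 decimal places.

p̂_MAP = 0.3750

Prior: Beta(11, 11).
Data: 14 successes in 44 trials. The binomial likelihood contributes p^14(1−p)^30, so the posterior is Beta(11+14, 11+30) = Beta(25, 41).
For Beta(a, b) with a, b > 1 the mode is (a−1)/(a+b−2) = 24/64 ≈ 0.3750.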